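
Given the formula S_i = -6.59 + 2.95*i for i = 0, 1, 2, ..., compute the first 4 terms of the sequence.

This is an arithmetic sequence.
i=0: S_0 = -6.59 + 2.95*0 = -6.59
i=1: S_1 = -6.59 + 2.95*1 = -3.64
i=2: S_2 = -6.59 + 2.95*2 = -0.69
i=3: S_3 = -6.59 + 2.95*3 = 2.26
The first 4 terms are: [-6.59, -3.64, -0.69, 2.26]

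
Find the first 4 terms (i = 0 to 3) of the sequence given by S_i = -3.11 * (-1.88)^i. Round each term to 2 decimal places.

This is a geometric sequence.
i=0: S_0 = -3.11 * (-1.88)^0 = -3.11
i=1: S_1 = -3.11 * (-1.88)^1 ≈ 5.85
i=2: S_2 = -3.11 * (-1.88)^2 ≈ -10.99
i=3: S_3 = -3.11 * (-1.88)^3 ≈ 20.66
The first 4 terms are: [-3.11, 5.85, -10.99, 20.66]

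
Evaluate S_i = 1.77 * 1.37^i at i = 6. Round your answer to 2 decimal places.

S_6 = 1.77 * 1.37^6 ≈ 1.77 * 6.6119 ≈ 11.7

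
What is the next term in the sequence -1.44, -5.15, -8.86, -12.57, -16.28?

Differences: -5.15 - -1.44 = -3.71
This is an arithmetic sequence with common difference d = -3.71.
Next term = -16.28 + -3.71 = -19.99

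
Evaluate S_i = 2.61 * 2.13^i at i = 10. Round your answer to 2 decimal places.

S_10 = 2.61 * 2.13^10 ≈ 2.61 * 1922.1888 ≈ 5016.91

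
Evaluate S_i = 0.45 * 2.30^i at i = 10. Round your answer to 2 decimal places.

S_10 = 0.45 * 2.3^10 ≈ 0.45 * 4142.6511 ≈ 1864.19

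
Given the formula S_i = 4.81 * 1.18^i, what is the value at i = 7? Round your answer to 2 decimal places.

S_7 = 4.81 * 1.18^7 ≈ 4.81 * 3.1855 ≈ 15.32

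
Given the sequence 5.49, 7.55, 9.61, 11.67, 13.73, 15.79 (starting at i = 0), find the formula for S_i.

Check differences: 7.55 - 5.49 = 2.06
9.61 - 7.55 = 2.06
Common difference d = 2.06.
First term a = 5.49.
Formula: S_i = 5.49 + 2.06*i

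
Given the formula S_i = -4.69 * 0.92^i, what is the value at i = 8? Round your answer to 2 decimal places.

S_8 = -4.69 * 0.92^8 ≈ -4.69 * 0.5132 ≈ -2.41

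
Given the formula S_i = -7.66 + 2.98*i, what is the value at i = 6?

S_6 = -7.66 + 2.98*6 = -7.66 + 17.88 = 10.22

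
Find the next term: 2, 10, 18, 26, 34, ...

Differences: 10 - 2 = 8
This is an arithmetic sequence with common difference d = 8.
Next term = 34 + 8 = 42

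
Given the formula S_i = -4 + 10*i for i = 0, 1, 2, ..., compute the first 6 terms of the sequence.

This is an arithmetic sequence.
i=0: S_0 = -4 + 10*0 = -4
i=1: S_1 = -4 + 10*1 = 6
i=2: S_2 = -4 + 10*2 = 16
i=3: S_3 = -4 + 10*3 = 26
i=4: S_4 = -4 + 10*4 = 36
i=5: S_5 = -4 + 10*5 = 46
The first 6 terms are: [-4, 6, 16, 26, 36, 46]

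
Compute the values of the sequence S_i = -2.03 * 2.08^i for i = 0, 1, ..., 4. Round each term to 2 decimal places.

This is a geometric sequence.
i=0: S_0 = -2.03 * 2.08^0 = -2.03
i=1: S_1 = -2.03 * 2.08^1 ≈ -4.22
i=2: S_2 = -2.03 * 2.08^2 ≈ -8.78
i=3: S_3 = -2.03 * 2.08^3 ≈ -18.27
i=4: S_4 = -2.03 * 2.08^4 ≈ -38.0
The first 5 terms are: [-2.03, -4.22, -8.78, -18.27, -38.0]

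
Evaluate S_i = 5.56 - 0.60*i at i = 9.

S_9 = 5.56 + -0.6*9 = 5.56 + -5.4 = 0.16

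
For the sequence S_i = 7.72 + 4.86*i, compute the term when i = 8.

S_8 = 7.72 + 4.86*8 = 7.72 + 38.88 = 46.6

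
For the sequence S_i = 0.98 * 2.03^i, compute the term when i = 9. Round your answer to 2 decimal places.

S_9 = 0.98 * 2.03^9 ≈ 0.98 * 585.4157 ≈ 573.71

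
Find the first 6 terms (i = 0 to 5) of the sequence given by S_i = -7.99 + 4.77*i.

This is an arithmetic sequence.
i=0: S_0 = -7.99 + 4.77*0 = -7.99
i=1: S_1 = -7.99 + 4.77*1 = -3.22
i=2: S_2 = -7.99 + 4.77*2 = 1.55
i=3: S_3 = -7.99 + 4.77*3 = 6.32
i=4: S_4 = -7.99 + 4.77*4 = 11.09
i=5: S_5 = -7.99 + 4.77*5 = 15.86
The first 6 terms are: [-7.99, -3.22, 1.55, 6.32, 11.09, 15.86]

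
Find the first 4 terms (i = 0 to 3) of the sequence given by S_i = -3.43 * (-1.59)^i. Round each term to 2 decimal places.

This is a geometric sequence.
i=0: S_0 = -3.43 * (-1.59)^0 = -3.43
i=1: S_1 = -3.43 * (-1.59)^1 ≈ 5.45
i=2: S_2 = -3.43 * (-1.59)^2 ≈ -8.67
i=3: S_3 = -3.43 * (-1.59)^3 ≈ 13.79
The first 4 terms are: [-3.43, 5.45, -8.67, 13.79]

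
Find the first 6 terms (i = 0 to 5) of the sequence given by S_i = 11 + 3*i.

This is an arithmetic sequence.
i=0: S_0 = 11 + 3*0 = 11
i=1: S_1 = 11 + 3*1 = 14
i=2: S_2 = 11 + 3*2 = 17
i=3: S_3 = 11 + 3*3 = 20
i=4: S_4 = 11 + 3*4 = 23
i=5: S_5 = 11 + 3*5 = 26
The first 6 terms are: [11, 14, 17, 20, 23, 26]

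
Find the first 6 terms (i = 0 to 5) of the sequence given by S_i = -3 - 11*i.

This is an arithmetic sequence.
i=0: S_0 = -3 + -11*0 = -3
i=1: S_1 = -3 + -11*1 = -14
i=2: S_2 = -3 + -11*2 = -25
i=3: S_3 = -3 + -11*3 = -36
i=4: S_4 = -3 + -11*4 = -47
i=5: S_5 = -3 + -11*5 = -58
The first 6 terms are: [-3, -14, -25, -36, -47, -58]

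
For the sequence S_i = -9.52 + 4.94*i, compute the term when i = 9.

S_9 = -9.52 + 4.94*9 = -9.52 + 44.46 = 34.94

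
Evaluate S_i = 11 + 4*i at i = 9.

S_9 = 11 + 4*9 = 11 + 36 = 47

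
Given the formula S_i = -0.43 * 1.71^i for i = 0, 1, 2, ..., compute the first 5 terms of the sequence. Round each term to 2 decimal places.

This is a geometric sequence.
i=0: S_0 = -0.43 * 1.71^0 = -0.43
i=1: S_1 = -0.43 * 1.71^1 ≈ -0.74
i=2: S_2 = -0.43 * 1.71^2 ≈ -1.26
i=3: S_3 = -0.43 * 1.71^3 ≈ -2.15
i=4: S_4 = -0.43 * 1.71^4 ≈ -3.68
The first 5 terms are: [-0.43, -0.74, -1.26, -2.15, -3.68]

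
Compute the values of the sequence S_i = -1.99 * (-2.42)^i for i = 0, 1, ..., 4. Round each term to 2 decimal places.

This is a geometric sequence.
i=0: S_0 = -1.99 * (-2.42)^0 = -1.99
i=1: S_1 = -1.99 * (-2.42)^1 ≈ 4.82
i=2: S_2 = -1.99 * (-2.42)^2 ≈ -11.65
i=3: S_3 = -1.99 * (-2.42)^3 ≈ 28.2
i=4: S_4 = -1.99 * (-2.42)^4 ≈ -68.25
The first 5 terms are: [-1.99, 4.82, -11.65, 28.2, -68.25]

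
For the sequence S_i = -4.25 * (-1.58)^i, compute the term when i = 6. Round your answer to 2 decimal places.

S_6 = -4.25 * (-1.58)^6 ≈ -4.25 * 15.5576 ≈ -66.12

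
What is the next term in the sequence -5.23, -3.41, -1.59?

Differences: -3.41 - -5.23 = 1.82
This is an arithmetic sequence with common difference d = 1.82.
Next term = -1.59 + 1.82 = 0.23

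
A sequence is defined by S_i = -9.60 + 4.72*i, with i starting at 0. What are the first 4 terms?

This is an arithmetic sequence.
i=0: S_0 = -9.6 + 4.72*0 = -9.6
i=1: S_1 = -9.6 + 4.72*1 = -4.88
i=2: S_2 = -9.6 + 4.72*2 = -0.16
i=3: S_3 = -9.6 + 4.72*3 = 4.56
The first 4 terms are: [-9.6, -4.88, -0.16, 4.56]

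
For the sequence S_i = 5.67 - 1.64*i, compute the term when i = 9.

S_9 = 5.67 + -1.64*9 = 5.67 + -14.76 = -9.09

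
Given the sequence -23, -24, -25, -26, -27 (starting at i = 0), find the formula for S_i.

Check differences: -24 - -23 = -1
-25 - -24 = -1
Common difference d = -1.
First term a = -23.
Formula: S_i = -23 - 1*i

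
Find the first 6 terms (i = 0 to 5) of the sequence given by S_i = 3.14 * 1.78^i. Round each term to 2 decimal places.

This is a geometric sequence.
i=0: S_0 = 3.14 * 1.78^0 = 3.14
i=1: S_1 = 3.14 * 1.78^1 ≈ 5.59
i=2: S_2 = 3.14 * 1.78^2 ≈ 9.95
i=3: S_3 = 3.14 * 1.78^3 ≈ 17.71
i=4: S_4 = 3.14 * 1.78^4 ≈ 31.52
i=5: S_5 = 3.14 * 1.78^5 ≈ 56.11
The first 6 terms are: [3.14, 5.59, 9.95, 17.71, 31.52, 56.11]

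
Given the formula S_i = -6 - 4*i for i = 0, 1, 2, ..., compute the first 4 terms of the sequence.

This is an arithmetic sequence.
i=0: S_0 = -6 + -4*0 = -6
i=1: S_1 = -6 + -4*1 = -10
i=2: S_2 = -6 + -4*2 = -14
i=3: S_3 = -6 + -4*3 = -18
The first 4 terms are: [-6, -10, -14, -18]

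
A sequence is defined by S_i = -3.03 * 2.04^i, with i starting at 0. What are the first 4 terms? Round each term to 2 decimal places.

This is a geometric sequence.
i=0: S_0 = -3.03 * 2.04^0 = -3.03
i=1: S_1 = -3.03 * 2.04^1 ≈ -6.18
i=2: S_2 = -3.03 * 2.04^2 ≈ -12.61
i=3: S_3 = -3.03 * 2.04^3 ≈ -25.72
The first 4 terms are: [-3.03, -6.18, -12.61, -25.72]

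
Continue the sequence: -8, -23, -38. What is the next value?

Differences: -23 - -8 = -15
This is an arithmetic sequence with common difference d = -15.
Next term = -38 + -15 = -53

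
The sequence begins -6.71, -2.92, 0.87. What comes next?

Differences: -2.92 - -6.71 = 3.79
This is an arithmetic sequence with common difference d = 3.79.
Next term = 0.87 + 3.79 = 4.66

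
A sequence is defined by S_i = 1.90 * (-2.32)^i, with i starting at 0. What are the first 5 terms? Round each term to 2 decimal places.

This is a geometric sequence.
i=0: S_0 = 1.9 * (-2.32)^0 = 1.9
i=1: S_1 = 1.9 * (-2.32)^1 ≈ -4.41
i=2: S_2 = 1.9 * (-2.32)^2 ≈ 10.23
i=3: S_3 = 1.9 * (-2.32)^3 ≈ -23.73
i=4: S_4 = 1.9 * (-2.32)^4 ≈ 55.04
The first 5 terms are: [1.9, -4.41, 10.23, -23.73, 55.04]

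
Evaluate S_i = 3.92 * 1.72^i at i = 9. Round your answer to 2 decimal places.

S_9 = 3.92 * 1.72^9 ≈ 3.92 * 131.7516 ≈ 516.47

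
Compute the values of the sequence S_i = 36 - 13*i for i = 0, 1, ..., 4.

This is an arithmetic sequence.
i=0: S_0 = 36 + -13*0 = 36
i=1: S_1 = 36 + -13*1 = 23
i=2: S_2 = 36 + -13*2 = 10
i=3: S_3 = 36 + -13*3 = -3
i=4: S_4 = 36 + -13*4 = -16
The first 5 terms are: [36, 23, 10, -3, -16]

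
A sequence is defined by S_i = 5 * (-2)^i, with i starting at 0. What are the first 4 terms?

This is a geometric sequence.
i=0: S_0 = 5 * (-2)^0 = 5
i=1: S_1 = 5 * (-2)^1 = -10
i=2: S_2 = 5 * (-2)^2 = 20
i=3: S_3 = 5 * (-2)^3 = -40
The first 4 terms are: [5, -10, 20, -40]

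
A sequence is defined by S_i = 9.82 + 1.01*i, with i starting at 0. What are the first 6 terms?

This is an arithmetic sequence.
i=0: S_0 = 9.82 + 1.01*0 = 9.82
i=1: S_1 = 9.82 + 1.01*1 = 10.83
i=2: S_2 = 9.82 + 1.01*2 = 11.84
i=3: S_3 = 9.82 + 1.01*3 = 12.85
i=4: S_4 = 9.82 + 1.01*4 = 13.86
i=5: S_5 = 9.82 + 1.01*5 = 14.87
The first 6 terms are: [9.82, 10.83, 11.84, 12.85, 13.86, 14.87]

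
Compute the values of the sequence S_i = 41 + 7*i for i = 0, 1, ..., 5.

This is an arithmetic sequence.
i=0: S_0 = 41 + 7*0 = 41
i=1: S_1 = 41 + 7*1 = 48
i=2: S_2 = 41 + 7*2 = 55
i=3: S_3 = 41 + 7*3 = 62
i=4: S_4 = 41 + 7*4 = 69
i=5: S_5 = 41 + 7*5 = 76
The first 6 terms are: [41, 48, 55, 62, 69, 76]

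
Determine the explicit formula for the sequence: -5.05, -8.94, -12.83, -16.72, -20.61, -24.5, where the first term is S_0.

Check differences: -8.94 - -5.05 = -3.89
-12.83 - -8.94 = -3.89
Common difference d = -3.89.
First term a = -5.05.
Formula: S_i = -5.05 - 3.89*i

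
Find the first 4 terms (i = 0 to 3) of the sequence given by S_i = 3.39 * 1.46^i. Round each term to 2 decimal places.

This is a geometric sequence.
i=0: S_0 = 3.39 * 1.46^0 = 3.39
i=1: S_1 = 3.39 * 1.46^1 ≈ 4.95
i=2: S_2 = 3.39 * 1.46^2 ≈ 7.23
i=3: S_3 = 3.39 * 1.46^3 ≈ 10.55
The first 4 terms are: [3.39, 4.95, 7.23, 10.55]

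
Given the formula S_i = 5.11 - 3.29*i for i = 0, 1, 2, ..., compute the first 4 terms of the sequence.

This is an arithmetic sequence.
i=0: S_0 = 5.11 + -3.29*0 = 5.11
i=1: S_1 = 5.11 + -3.29*1 = 1.82
i=2: S_2 = 5.11 + -3.29*2 = -1.47
i=3: S_3 = 5.11 + -3.29*3 = -4.76
The first 4 terms are: [5.11, 1.82, -1.47, -4.76]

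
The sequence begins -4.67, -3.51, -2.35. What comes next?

Differences: -3.51 - -4.67 = 1.16
This is an arithmetic sequence with common difference d = 1.16.
Next term = -2.35 + 1.16 = -1.19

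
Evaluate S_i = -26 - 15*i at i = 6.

S_6 = -26 + -15*6 = -26 + -90 = -116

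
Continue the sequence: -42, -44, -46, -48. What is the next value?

Differences: -44 - -42 = -2
This is an arithmetic sequence with common difference d = -2.
Next term = -48 + -2 = -50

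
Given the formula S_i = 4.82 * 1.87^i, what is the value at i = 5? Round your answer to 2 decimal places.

S_5 = 4.82 * 1.87^5 ≈ 4.82 * 22.8669 ≈ 110.22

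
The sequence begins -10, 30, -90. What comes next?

Ratios: 30 / -10 = -3.0
This is a geometric sequence with common ratio r = -3.
Next term = -90 * -3 = 270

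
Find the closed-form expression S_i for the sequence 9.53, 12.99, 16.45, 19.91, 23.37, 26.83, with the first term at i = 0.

Check differences: 12.99 - 9.53 = 3.46
16.45 - 12.99 = 3.46
Common difference d = 3.46.
First term a = 9.53.
Formula: S_i = 9.53 + 3.46*i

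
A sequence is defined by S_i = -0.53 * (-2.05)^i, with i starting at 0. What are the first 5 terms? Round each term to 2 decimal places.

This is a geometric sequence.
i=0: S_0 = -0.53 * (-2.05)^0 = -0.53
i=1: S_1 = -0.53 * (-2.05)^1 ≈ 1.09
i=2: S_2 = -0.53 * (-2.05)^2 ≈ -2.23
i=3: S_3 = -0.53 * (-2.05)^3 ≈ 4.57
i=4: S_4 = -0.53 * (-2.05)^4 ≈ -9.36
The first 5 terms are: [-0.53, 1.09, -2.23, 4.57, -9.36]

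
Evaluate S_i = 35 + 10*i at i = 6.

S_6 = 35 + 10*6 = 35 + 60 = 95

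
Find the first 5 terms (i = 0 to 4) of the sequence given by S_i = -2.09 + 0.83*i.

This is an arithmetic sequence.
i=0: S_0 = -2.09 + 0.83*0 = -2.09
i=1: S_1 = -2.09 + 0.83*1 = -1.26
i=2: S_2 = -2.09 + 0.83*2 = -0.43
i=3: S_3 = -2.09 + 0.83*3 = 0.4
i=4: S_4 = -2.09 + 0.83*4 = 1.23
The first 5 terms are: [-2.09, -1.26, -0.43, 0.4, 1.23]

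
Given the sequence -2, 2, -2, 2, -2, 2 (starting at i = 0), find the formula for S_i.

Check ratios: 2 / -2 = -1.0
Common ratio r = -1.
First term a = -2.
Formula: S_i = -2 * (-1)^i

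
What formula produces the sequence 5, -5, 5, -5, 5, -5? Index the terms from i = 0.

Check ratios: -5 / 5 = -1.0
Common ratio r = -1.
First term a = 5.
Formula: S_i = 5 * (-1)^i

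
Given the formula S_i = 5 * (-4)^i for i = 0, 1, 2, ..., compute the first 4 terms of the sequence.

This is a geometric sequence.
i=0: S_0 = 5 * (-4)^0 = 5
i=1: S_1 = 5 * (-4)^1 = -20
i=2: S_2 = 5 * (-4)^2 = 80
i=3: S_3 = 5 * (-4)^3 = -320
The first 4 terms are: [5, -20, 80, -320]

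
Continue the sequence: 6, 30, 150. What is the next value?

Ratios: 30 / 6 = 5.0
This is a geometric sequence with common ratio r = 5.
Next term = 150 * 5 = 750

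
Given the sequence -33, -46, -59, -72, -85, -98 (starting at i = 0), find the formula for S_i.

Check differences: -46 - -33 = -13
-59 - -46 = -13
Common difference d = -13.
First term a = -33.
Formula: S_i = -33 - 13*i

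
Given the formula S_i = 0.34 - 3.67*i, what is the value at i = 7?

S_7 = 0.34 + -3.67*7 = 0.34 + -25.69 = -25.35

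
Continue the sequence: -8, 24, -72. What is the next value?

Ratios: 24 / -8 = -3.0
This is a geometric sequence with common ratio r = -3.
Next term = -72 * -3 = 216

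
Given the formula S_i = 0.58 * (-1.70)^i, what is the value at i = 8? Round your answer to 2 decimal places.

S_8 = 0.58 * (-1.7)^8 ≈ 0.58 * 69.7576 ≈ 40.46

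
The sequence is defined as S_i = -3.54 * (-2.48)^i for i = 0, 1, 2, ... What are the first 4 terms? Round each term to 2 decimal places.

This is a geometric sequence.
i=0: S_0 = -3.54 * (-2.48)^0 = -3.54
i=1: S_1 = -3.54 * (-2.48)^1 ≈ 8.78
i=2: S_2 = -3.54 * (-2.48)^2 ≈ -21.77
i=3: S_3 = -3.54 * (-2.48)^3 ≈ 54.0
The first 4 terms are: [-3.54, 8.78, -21.77, 54.0]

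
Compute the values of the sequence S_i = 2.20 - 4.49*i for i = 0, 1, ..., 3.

This is an arithmetic sequence.
i=0: S_0 = 2.2 + -4.49*0 = 2.2
i=1: S_1 = 2.2 + -4.49*1 = -2.29
i=2: S_2 = 2.2 + -4.49*2 = -6.78
i=3: S_3 = 2.2 + -4.49*3 = -11.27
The first 4 terms are: [2.2, -2.29, -6.78, -11.27]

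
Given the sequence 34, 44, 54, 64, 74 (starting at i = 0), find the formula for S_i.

Check differences: 44 - 34 = 10
54 - 44 = 10
Common difference d = 10.
First term a = 34.
Formula: S_i = 34 + 10*i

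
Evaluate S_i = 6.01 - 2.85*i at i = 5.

S_5 = 6.01 + -2.85*5 = 6.01 + -14.25 = -8.24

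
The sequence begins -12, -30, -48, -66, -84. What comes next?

Differences: -30 - -12 = -18
This is an arithmetic sequence with common difference d = -18.
Next term = -84 + -18 = -102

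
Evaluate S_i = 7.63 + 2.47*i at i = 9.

S_9 = 7.63 + 2.47*9 = 7.63 + 22.23 = 29.86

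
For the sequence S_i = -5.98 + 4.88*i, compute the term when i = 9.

S_9 = -5.98 + 4.88*9 = -5.98 + 43.92 = 37.94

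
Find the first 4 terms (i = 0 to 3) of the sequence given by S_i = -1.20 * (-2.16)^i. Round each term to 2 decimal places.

This is a geometric sequence.
i=0: S_0 = -1.2 * (-2.16)^0 = -1.2
i=1: S_1 = -1.2 * (-2.16)^1 ≈ 2.59
i=2: S_2 = -1.2 * (-2.16)^2 ≈ -5.6
i=3: S_3 = -1.2 * (-2.16)^3 ≈ 12.09
The first 4 terms are: [-1.2, 2.59, -5.6, 12.09]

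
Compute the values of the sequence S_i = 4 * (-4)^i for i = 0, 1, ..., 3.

This is a geometric sequence.
i=0: S_0 = 4 * (-4)^0 = 4
i=1: S_1 = 4 * (-4)^1 = -16
i=2: S_2 = 4 * (-4)^2 = 64
i=3: S_3 = 4 * (-4)^3 = -256
The first 4 terms are: [4, -16, 64, -256]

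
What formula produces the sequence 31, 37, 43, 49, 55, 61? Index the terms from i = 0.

Check differences: 37 - 31 = 6
43 - 37 = 6
Common difference d = 6.
First term a = 31.
Formula: S_i = 31 + 6*i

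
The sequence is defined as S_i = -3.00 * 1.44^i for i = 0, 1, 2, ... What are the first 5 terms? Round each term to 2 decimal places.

This is a geometric sequence.
i=0: S_0 = -3.0 * 1.44^0 = -3.0
i=1: S_1 = -3.0 * 1.44^1 = -4.32
i=2: S_2 = -3.0 * 1.44^2 ≈ -6.22
i=3: S_3 = -3.0 * 1.44^3 ≈ -8.96
i=4: S_4 = -3.0 * 1.44^4 ≈ -12.9
The first 5 terms are: [-3.0, -4.32, -6.22, -8.96, -12.9]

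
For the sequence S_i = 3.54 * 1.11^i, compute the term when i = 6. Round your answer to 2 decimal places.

S_6 = 3.54 * 1.11^6 ≈ 3.54 * 1.8704 ≈ 6.62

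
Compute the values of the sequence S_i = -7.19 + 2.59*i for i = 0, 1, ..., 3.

This is an arithmetic sequence.
i=0: S_0 = -7.19 + 2.59*0 = -7.19
i=1: S_1 = -7.19 + 2.59*1 = -4.6
i=2: S_2 = -7.19 + 2.59*2 = -2.01
i=3: S_3 = -7.19 + 2.59*3 = 0.58
The first 4 terms are: [-7.19, -4.6, -2.01, 0.58]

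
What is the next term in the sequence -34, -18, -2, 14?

Differences: -18 - -34 = 16
This is an arithmetic sequence with common difference d = 16.
Next term = 14 + 16 = 30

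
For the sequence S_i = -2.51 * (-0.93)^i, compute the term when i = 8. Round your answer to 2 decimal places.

S_8 = -2.51 * (-0.93)^8 ≈ -2.51 * 0.5596 ≈ -1.4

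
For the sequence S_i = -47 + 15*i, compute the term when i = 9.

S_9 = -47 + 15*9 = -47 + 135 = 88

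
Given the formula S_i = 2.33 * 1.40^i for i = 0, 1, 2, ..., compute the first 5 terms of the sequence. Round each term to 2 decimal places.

This is a geometric sequence.
i=0: S_0 = 2.33 * 1.4^0 = 2.33
i=1: S_1 = 2.33 * 1.4^1 ≈ 3.26
i=2: S_2 = 2.33 * 1.4^2 ≈ 4.57
i=3: S_3 = 2.33 * 1.4^3 ≈ 6.39
i=4: S_4 = 2.33 * 1.4^4 ≈ 8.95
The first 5 terms are: [2.33, 3.26, 4.57, 6.39, 8.95]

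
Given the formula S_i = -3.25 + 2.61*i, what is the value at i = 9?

S_9 = -3.25 + 2.61*9 = -3.25 + 23.49 = 20.24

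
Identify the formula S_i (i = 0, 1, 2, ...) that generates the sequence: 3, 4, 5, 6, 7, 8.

Check differences: 4 - 3 = 1
5 - 4 = 1
Common difference d = 1.
First term a = 3.
Formula: S_i = 3 + 1*i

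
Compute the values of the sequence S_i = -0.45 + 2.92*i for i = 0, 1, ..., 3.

This is an arithmetic sequence.
i=0: S_0 = -0.45 + 2.92*0 = -0.45
i=1: S_1 = -0.45 + 2.92*1 = 2.47
i=2: S_2 = -0.45 + 2.92*2 = 5.39
i=3: S_3 = -0.45 + 2.92*3 = 8.31
The first 4 terms are: [-0.45, 2.47, 5.39, 8.31]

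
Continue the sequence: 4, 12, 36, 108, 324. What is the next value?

Ratios: 12 / 4 = 3.0
This is a geometric sequence with common ratio r = 3.
Next term = 324 * 3 = 972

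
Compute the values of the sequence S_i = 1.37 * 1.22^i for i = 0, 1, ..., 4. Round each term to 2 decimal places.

This is a geometric sequence.
i=0: S_0 = 1.37 * 1.22^0 = 1.37
i=1: S_1 = 1.37 * 1.22^1 ≈ 1.67
i=2: S_2 = 1.37 * 1.22^2 ≈ 2.04
i=3: S_3 = 1.37 * 1.22^3 ≈ 2.49
i=4: S_4 = 1.37 * 1.22^4 ≈ 3.04
The first 5 terms are: [1.37, 1.67, 2.04, 2.49, 3.04]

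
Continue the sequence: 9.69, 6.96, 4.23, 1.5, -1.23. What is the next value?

Differences: 6.96 - 9.69 = -2.73
This is an arithmetic sequence with common difference d = -2.73.
Next term = -1.23 + -2.73 = -3.96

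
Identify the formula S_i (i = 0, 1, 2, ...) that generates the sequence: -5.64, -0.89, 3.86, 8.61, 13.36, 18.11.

Check differences: -0.89 - -5.64 = 4.75
3.86 - -0.89 = 4.75
Common difference d = 4.75.
First term a = -5.64.
Formula: S_i = -5.64 + 4.75*i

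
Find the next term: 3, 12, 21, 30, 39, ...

Differences: 12 - 3 = 9
This is an arithmetic sequence with common difference d = 9.
Next term = 39 + 9 = 48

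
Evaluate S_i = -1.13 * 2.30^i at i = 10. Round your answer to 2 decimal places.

S_10 = -1.13 * 2.3^10 ≈ -1.13 * 4142.6511 ≈ -4681.2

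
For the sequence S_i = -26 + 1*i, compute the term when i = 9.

S_9 = -26 + 1*9 = -26 + 9 = -17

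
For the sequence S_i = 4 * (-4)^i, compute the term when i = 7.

S_7 = 4 * (-4)^7 = 4 * -16384 = -65536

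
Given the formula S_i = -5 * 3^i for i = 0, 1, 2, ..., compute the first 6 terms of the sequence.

This is a geometric sequence.
i=0: S_0 = -5 * 3^0 = -5
i=1: S_1 = -5 * 3^1 = -15
i=2: S_2 = -5 * 3^2 = -45
i=3: S_3 = -5 * 3^3 = -135
i=4: S_4 = -5 * 3^4 = -405
i=5: S_5 = -5 * 3^5 = -1215
The first 6 terms are: [-5, -15, -45, -135, -405, -1215]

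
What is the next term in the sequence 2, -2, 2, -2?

Ratios: -2 / 2 = -1.0
This is a geometric sequence with common ratio r = -1.
Next term = -2 * -1 = 2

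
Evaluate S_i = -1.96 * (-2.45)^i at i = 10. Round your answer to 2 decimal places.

S_10 = -1.96 * (-2.45)^10 ≈ -1.96 * 7792.2135 ≈ -15272.74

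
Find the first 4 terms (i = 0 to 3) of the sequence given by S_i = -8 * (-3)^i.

This is a geometric sequence.
i=0: S_0 = -8 * (-3)^0 = -8
i=1: S_1 = -8 * (-3)^1 = 24
i=2: S_2 = -8 * (-3)^2 = -72
i=3: S_3 = -8 * (-3)^3 = 216
The first 4 terms are: [-8, 24, -72, 216]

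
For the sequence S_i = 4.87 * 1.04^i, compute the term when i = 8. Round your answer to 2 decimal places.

S_8 = 4.87 * 1.04^8 ≈ 4.87 * 1.36857 ≈ 6.66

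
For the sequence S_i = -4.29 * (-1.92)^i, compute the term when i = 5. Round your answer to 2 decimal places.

S_5 = -4.29 * (-1.92)^5 ≈ -4.29 * -26.0919 ≈ 111.93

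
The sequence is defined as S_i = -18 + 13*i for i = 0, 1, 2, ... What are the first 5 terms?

This is an arithmetic sequence.
i=0: S_0 = -18 + 13*0 = -18
i=1: S_1 = -18 + 13*1 = -5
i=2: S_2 = -18 + 13*2 = 8
i=3: S_3 = -18 + 13*3 = 21
i=4: S_4 = -18 + 13*4 = 34
The first 5 terms are: [-18, -5, 8, 21, 34]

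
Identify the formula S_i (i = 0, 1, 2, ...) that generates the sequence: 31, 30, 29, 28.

Check differences: 30 - 31 = -1
29 - 30 = -1
Common difference d = -1.
First term a = 31.
Formula: S_i = 31 - 1*i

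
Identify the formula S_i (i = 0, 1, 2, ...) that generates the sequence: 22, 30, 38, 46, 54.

Check differences: 30 - 22 = 8
38 - 30 = 8
Common difference d = 8.
First term a = 22.
Formula: S_i = 22 + 8*i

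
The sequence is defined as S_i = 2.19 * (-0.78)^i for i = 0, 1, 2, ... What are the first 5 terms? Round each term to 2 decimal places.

This is a geometric sequence.
i=0: S_0 = 2.19 * (-0.78)^0 = 2.19
i=1: S_1 = 2.19 * (-0.78)^1 ≈ -1.71
i=2: S_2 = 2.19 * (-0.78)^2 ≈ 1.33
i=3: S_3 = 2.19 * (-0.78)^3 ≈ -1.04
i=4: S_4 = 2.19 * (-0.78)^4 ≈ 0.81
The first 5 terms are: [2.19, -1.71, 1.33, -1.04, 0.81]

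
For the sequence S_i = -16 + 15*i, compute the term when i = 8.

S_8 = -16 + 15*8 = -16 + 120 = 104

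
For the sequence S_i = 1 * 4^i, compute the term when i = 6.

S_6 = 1 * 4^6 = 1 * 4096 = 4096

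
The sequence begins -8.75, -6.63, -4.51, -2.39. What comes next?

Differences: -6.63 - -8.75 = 2.12
This is an arithmetic sequence with common difference d = 2.12.
Next term = -2.39 + 2.12 = -0.27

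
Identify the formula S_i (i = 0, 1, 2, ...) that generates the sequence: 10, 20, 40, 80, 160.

Check ratios: 20 / 10 = 2.0
Common ratio r = 2.
First term a = 10.
Formula: S_i = 10 * 2^i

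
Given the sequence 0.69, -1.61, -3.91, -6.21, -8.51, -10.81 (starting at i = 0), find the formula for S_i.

Check differences: -1.61 - 0.69 = -2.3
-3.91 - -1.61 = -2.3
Common difference d = -2.3.
First term a = 0.69.
Formula: S_i = 0.69 - 2.30*i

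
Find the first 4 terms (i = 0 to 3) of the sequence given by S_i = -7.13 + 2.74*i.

This is an arithmetic sequence.
i=0: S_0 = -7.13 + 2.74*0 = -7.13
i=1: S_1 = -7.13 + 2.74*1 = -4.39
i=2: S_2 = -7.13 + 2.74*2 = -1.65
i=3: S_3 = -7.13 + 2.74*3 = 1.09
The first 4 terms are: [-7.13, -4.39, -1.65, 1.09]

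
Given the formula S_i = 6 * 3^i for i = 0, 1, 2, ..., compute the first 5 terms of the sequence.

This is a geometric sequence.
i=0: S_0 = 6 * 3^0 = 6
i=1: S_1 = 6 * 3^1 = 18
i=2: S_2 = 6 * 3^2 = 54
i=3: S_3 = 6 * 3^3 = 162
i=4: S_4 = 6 * 3^4 = 486
The first 5 terms are: [6, 18, 54, 162, 486]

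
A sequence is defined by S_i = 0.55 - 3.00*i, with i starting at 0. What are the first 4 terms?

This is an arithmetic sequence.
i=0: S_0 = 0.55 + -3.0*0 = 0.55
i=1: S_1 = 0.55 + -3.0*1 = -2.45
i=2: S_2 = 0.55 + -3.0*2 = -5.45
i=3: S_3 = 0.55 + -3.0*3 = -8.45
The first 4 terms are: [0.55, -2.45, -5.45, -8.45]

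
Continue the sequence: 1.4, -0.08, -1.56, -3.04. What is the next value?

Differences: -0.08 - 1.4 = -1.48
This is an arithmetic sequence with common difference d = -1.48.
Next term = -3.04 + -1.48 = -4.52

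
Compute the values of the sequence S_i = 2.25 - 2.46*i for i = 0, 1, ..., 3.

This is an arithmetic sequence.
i=0: S_0 = 2.25 + -2.46*0 = 2.25
i=1: S_1 = 2.25 + -2.46*1 = -0.21
i=2: S_2 = 2.25 + -2.46*2 = -2.67
i=3: S_3 = 2.25 + -2.46*3 = -5.13
The first 4 terms are: [2.25, -0.21, -2.67, -5.13]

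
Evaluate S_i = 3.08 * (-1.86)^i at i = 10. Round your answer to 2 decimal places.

S_10 = 3.08 * (-1.86)^10 ≈ 3.08 * 495.5979 ≈ 1526.44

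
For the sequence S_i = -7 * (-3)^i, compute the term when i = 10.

S_10 = -7 * (-3)^10 = -7 * 59049 = -413343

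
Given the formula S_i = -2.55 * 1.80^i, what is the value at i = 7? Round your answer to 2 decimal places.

S_7 = -2.55 * 1.8^7 ≈ -2.55 * 61.222 ≈ -156.12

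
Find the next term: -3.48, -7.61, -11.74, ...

Differences: -7.61 - -3.48 = -4.13
This is an arithmetic sequence with common difference d = -4.13.
Next term = -11.74 + -4.13 = -15.87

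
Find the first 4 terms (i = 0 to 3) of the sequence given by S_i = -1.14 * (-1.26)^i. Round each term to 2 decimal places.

This is a geometric sequence.
i=0: S_0 = -1.14 * (-1.26)^0 = -1.14
i=1: S_1 = -1.14 * (-1.26)^1 ≈ 1.44
i=2: S_2 = -1.14 * (-1.26)^2 ≈ -1.81
i=3: S_3 = -1.14 * (-1.26)^3 ≈ 2.28
The first 4 terms are: [-1.14, 1.44, -1.81, 2.28]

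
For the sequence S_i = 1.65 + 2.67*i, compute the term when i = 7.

S_7 = 1.65 + 2.67*7 = 1.65 + 18.69 = 20.34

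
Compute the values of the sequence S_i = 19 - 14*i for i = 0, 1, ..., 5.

This is an arithmetic sequence.
i=0: S_0 = 19 + -14*0 = 19
i=1: S_1 = 19 + -14*1 = 5
i=2: S_2 = 19 + -14*2 = -9
i=3: S_3 = 19 + -14*3 = -23
i=4: S_4 = 19 + -14*4 = -37
i=5: S_5 = 19 + -14*5 = -51
The first 6 terms are: [19, 5, -9, -23, -37, -51]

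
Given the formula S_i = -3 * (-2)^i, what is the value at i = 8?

S_8 = -3 * (-2)^8 = -3 * 256 = -768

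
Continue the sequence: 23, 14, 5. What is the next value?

Differences: 14 - 23 = -9
This is an arithmetic sequence with common difference d = -9.
Next term = 5 + -9 = -4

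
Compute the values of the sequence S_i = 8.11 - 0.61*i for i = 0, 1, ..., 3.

This is an arithmetic sequence.
i=0: S_0 = 8.11 + -0.61*0 = 8.11
i=1: S_1 = 8.11 + -0.61*1 = 7.5
i=2: S_2 = 8.11 + -0.61*2 = 6.89
i=3: S_3 = 8.11 + -0.61*3 = 6.28
The first 4 terms are: [8.11, 7.5, 6.89, 6.28]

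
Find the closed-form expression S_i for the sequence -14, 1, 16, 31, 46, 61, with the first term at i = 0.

Check differences: 1 - -14 = 15
16 - 1 = 15
Common difference d = 15.
First term a = -14.
Formula: S_i = -14 + 15*i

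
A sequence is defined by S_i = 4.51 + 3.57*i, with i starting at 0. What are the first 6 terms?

This is an arithmetic sequence.
i=0: S_0 = 4.51 + 3.57*0 = 4.51
i=1: S_1 = 4.51 + 3.57*1 = 8.08
i=2: S_2 = 4.51 + 3.57*2 = 11.65
i=3: S_3 = 4.51 + 3.57*3 = 15.22
i=4: S_4 = 4.51 + 3.57*4 = 18.79
i=5: S_5 = 4.51 + 3.57*5 = 22.36
The first 6 terms are: [4.51, 8.08, 11.65, 15.22, 18.79, 22.36]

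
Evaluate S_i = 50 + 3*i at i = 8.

S_8 = 50 + 3*8 = 50 + 24 = 74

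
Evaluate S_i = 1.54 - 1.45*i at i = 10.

S_10 = 1.54 + -1.45*10 = 1.54 + -14.5 = -12.96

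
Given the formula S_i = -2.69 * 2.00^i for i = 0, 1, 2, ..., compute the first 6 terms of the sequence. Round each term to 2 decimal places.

This is a geometric sequence.
i=0: S_0 = -2.69 * 2.0^0 = -2.69
i=1: S_1 = -2.69 * 2.0^1 = -5.38
i=2: S_2 = -2.69 * 2.0^2 = -10.76
i=3: S_3 = -2.69 * 2.0^3 = -21.52
i=4: S_4 = -2.69 * 2.0^4 = -43.04
i=5: S_5 = -2.69 * 2.0^5 = -86.08
The first 6 terms are: [-2.69, -5.38, -10.76, -21.52, -43.04, -86.08]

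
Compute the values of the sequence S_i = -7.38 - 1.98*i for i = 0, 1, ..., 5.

This is an arithmetic sequence.
i=0: S_0 = -7.38 + -1.98*0 = -7.38
i=1: S_1 = -7.38 + -1.98*1 = -9.36
i=2: S_2 = -7.38 + -1.98*2 = -11.34
i=3: S_3 = -7.38 + -1.98*3 = -13.32
i=4: S_4 = -7.38 + -1.98*4 = -15.3
i=5: S_5 = -7.38 + -1.98*5 = -17.28
The first 6 terms are: [-7.38, -9.36, -11.34, -13.32, -15.3, -17.28]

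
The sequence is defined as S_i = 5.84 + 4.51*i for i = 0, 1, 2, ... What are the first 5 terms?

This is an arithmetic sequence.
i=0: S_0 = 5.84 + 4.51*0 = 5.84
i=1: S_1 = 5.84 + 4.51*1 = 10.35
i=2: S_2 = 5.84 + 4.51*2 = 14.86
i=3: S_3 = 5.84 + 4.51*3 = 19.37
i=4: S_4 = 5.84 + 4.51*4 = 23.88
The first 5 terms are: [5.84, 10.35, 14.86, 19.37, 23.88]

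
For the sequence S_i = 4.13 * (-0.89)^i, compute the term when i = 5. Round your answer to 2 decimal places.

S_5 = 4.13 * (-0.89)^5 ≈ 4.13 * -0.5584 ≈ -2.31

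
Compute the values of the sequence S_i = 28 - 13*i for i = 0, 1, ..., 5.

This is an arithmetic sequence.
i=0: S_0 = 28 + -13*0 = 28
i=1: S_1 = 28 + -13*1 = 15
i=2: S_2 = 28 + -13*2 = 2
i=3: S_3 = 28 + -13*3 = -11
i=4: S_4 = 28 + -13*4 = -24
i=5: S_5 = 28 + -13*5 = -37
The first 6 terms are: [28, 15, 2, -11, -24, -37]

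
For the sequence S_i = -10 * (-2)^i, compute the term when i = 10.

S_10 = -10 * (-2)^10 = -10 * 1024 = -10240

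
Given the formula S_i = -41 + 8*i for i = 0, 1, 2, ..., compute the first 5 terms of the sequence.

This is an arithmetic sequence.
i=0: S_0 = -41 + 8*0 = -41
i=1: S_1 = -41 + 8*1 = -33
i=2: S_2 = -41 + 8*2 = -25
i=3: S_3 = -41 + 8*3 = -17
i=4: S_4 = -41 + 8*4 = -9
The first 5 terms are: [-41, -33, -25, -17, -9]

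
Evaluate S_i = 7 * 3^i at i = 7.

S_7 = 7 * 3^7 = 7 * 2187 = 15309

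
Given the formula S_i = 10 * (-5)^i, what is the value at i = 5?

S_5 = 10 * (-5)^5 = 10 * -3125 = -31250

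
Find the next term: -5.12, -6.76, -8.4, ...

Differences: -6.76 - -5.12 = -1.64
This is an arithmetic sequence with common difference d = -1.64.
Next term = -8.4 + -1.64 = -10.04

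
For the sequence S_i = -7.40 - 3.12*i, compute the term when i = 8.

S_8 = -7.4 + -3.12*8 = -7.4 + -24.96 = -32.36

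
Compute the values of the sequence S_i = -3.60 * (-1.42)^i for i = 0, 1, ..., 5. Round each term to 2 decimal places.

This is a geometric sequence.
i=0: S_0 = -3.6 * (-1.42)^0 = -3.6
i=1: S_1 = -3.6 * (-1.42)^1 ≈ 5.11
i=2: S_2 = -3.6 * (-1.42)^2 ≈ -7.26
i=3: S_3 = -3.6 * (-1.42)^3 ≈ 10.31
i=4: S_4 = -3.6 * (-1.42)^4 ≈ -14.64
i=5: S_5 = -3.6 * (-1.42)^5 ≈ 20.78
The first 6 terms are: [-3.6, 5.11, -7.26, 10.31, -14.64, 20.78]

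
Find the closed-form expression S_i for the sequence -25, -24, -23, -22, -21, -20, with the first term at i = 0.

Check differences: -24 - -25 = 1
-23 - -24 = 1
Common difference d = 1.
First term a = -25.
Formula: S_i = -25 + 1*i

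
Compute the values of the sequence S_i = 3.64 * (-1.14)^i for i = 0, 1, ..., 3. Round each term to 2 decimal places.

This is a geometric sequence.
i=0: S_0 = 3.64 * (-1.14)^0 = 3.64
i=1: S_1 = 3.64 * (-1.14)^1 ≈ -4.15
i=2: S_2 = 3.64 * (-1.14)^2 ≈ 4.73
i=3: S_3 = 3.64 * (-1.14)^3 ≈ -5.39
The first 4 terms are: [3.64, -4.15, 4.73, -5.39]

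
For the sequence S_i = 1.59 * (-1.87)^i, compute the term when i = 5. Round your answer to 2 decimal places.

S_5 = 1.59 * (-1.87)^5 ≈ 1.59 * -22.8669 ≈ -36.36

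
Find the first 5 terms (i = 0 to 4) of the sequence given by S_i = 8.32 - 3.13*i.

This is an arithmetic sequence.
i=0: S_0 = 8.32 + -3.13*0 = 8.32
i=1: S_1 = 8.32 + -3.13*1 = 5.19
i=2: S_2 = 8.32 + -3.13*2 = 2.06
i=3: S_3 = 8.32 + -3.13*3 = -1.07
i=4: S_4 = 8.32 + -3.13*4 = -4.2
The first 5 terms are: [8.32, 5.19, 2.06, -1.07, -4.2]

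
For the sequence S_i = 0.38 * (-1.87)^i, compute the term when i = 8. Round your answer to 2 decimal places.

S_8 = 0.38 * (-1.87)^8 ≈ 0.38 * 149.5316 ≈ 56.82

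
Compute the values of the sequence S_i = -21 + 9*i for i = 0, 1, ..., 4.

This is an arithmetic sequence.
i=0: S_0 = -21 + 9*0 = -21
i=1: S_1 = -21 + 9*1 = -12
i=2: S_2 = -21 + 9*2 = -3
i=3: S_3 = -21 + 9*3 = 6
i=4: S_4 = -21 + 9*4 = 15
The first 5 terms are: [-21, -12, -3, 6, 15]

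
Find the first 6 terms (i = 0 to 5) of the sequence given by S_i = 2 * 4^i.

This is a geometric sequence.
i=0: S_0 = 2 * 4^0 = 2
i=1: S_1 = 2 * 4^1 = 8
i=2: S_2 = 2 * 4^2 = 32
i=3: S_3 = 2 * 4^3 = 128
i=4: S_4 = 2 * 4^4 = 512
i=5: S_5 = 2 * 4^5 = 2048
The first 6 terms are: [2, 8, 32, 128, 512, 2048]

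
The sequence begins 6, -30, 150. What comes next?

Ratios: -30 / 6 = -5.0
This is a geometric sequence with common ratio r = -5.
Next term = 150 * -5 = -750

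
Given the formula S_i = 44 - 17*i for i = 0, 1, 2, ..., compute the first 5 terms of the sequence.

This is an arithmetic sequence.
i=0: S_0 = 44 + -17*0 = 44
i=1: S_1 = 44 + -17*1 = 27
i=2: S_2 = 44 + -17*2 = 10
i=3: S_3 = 44 + -17*3 = -7
i=4: S_4 = 44 + -17*4 = -24
The first 5 terms are: [44, 27, 10, -7, -24]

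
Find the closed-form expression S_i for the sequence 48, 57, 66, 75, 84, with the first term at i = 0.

Check differences: 57 - 48 = 9
66 - 57 = 9
Common difference d = 9.
First term a = 48.
Formula: S_i = 48 + 9*i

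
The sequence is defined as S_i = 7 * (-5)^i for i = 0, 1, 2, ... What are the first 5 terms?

This is a geometric sequence.
i=0: S_0 = 7 * (-5)^0 = 7
i=1: S_1 = 7 * (-5)^1 = -35
i=2: S_2 = 7 * (-5)^2 = 175
i=3: S_3 = 7 * (-5)^3 = -875
i=4: S_4 = 7 * (-5)^4 = 4375
The first 5 terms are: [7, -35, 175, -875, 4375]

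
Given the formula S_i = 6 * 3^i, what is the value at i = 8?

S_8 = 6 * 3^8 = 6 * 6561 = 39366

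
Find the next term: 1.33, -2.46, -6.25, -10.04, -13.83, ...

Differences: -2.46 - 1.33 = -3.79
This is an arithmetic sequence with common difference d = -3.79.
Next term = -13.83 + -3.79 = -17.62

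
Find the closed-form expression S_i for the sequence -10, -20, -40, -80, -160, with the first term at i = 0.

Check ratios: -20 / -10 = 2.0
Common ratio r = 2.
First term a = -10.
Formula: S_i = -10 * 2^i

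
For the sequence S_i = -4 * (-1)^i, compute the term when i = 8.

S_8 = -4 * (-1)^8 = -4 * 1 = -4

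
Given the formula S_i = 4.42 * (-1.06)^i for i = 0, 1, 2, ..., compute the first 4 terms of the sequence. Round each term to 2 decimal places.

This is a geometric sequence.
i=0: S_0 = 4.42 * (-1.06)^0 = 4.42
i=1: S_1 = 4.42 * (-1.06)^1 ≈ -4.69
i=2: S_2 = 4.42 * (-1.06)^2 ≈ 4.97
i=3: S_3 = 4.42 * (-1.06)^3 ≈ -5.26
The first 4 terms are: [4.42, -4.69, 4.97, -5.26]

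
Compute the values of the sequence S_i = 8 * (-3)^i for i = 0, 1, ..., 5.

This is a geometric sequence.
i=0: S_0 = 8 * (-3)^0 = 8
i=1: S_1 = 8 * (-3)^1 = -24
i=2: S_2 = 8 * (-3)^2 = 72
i=3: S_3 = 8 * (-3)^3 = -216
i=4: S_4 = 8 * (-3)^4 = 648
i=5: S_5 = 8 * (-3)^5 = -1944
The first 6 terms are: [8, -24, 72, -216, 648, -1944]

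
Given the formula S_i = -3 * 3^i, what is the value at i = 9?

S_9 = -3 * 3^9 = -3 * 19683 = -59049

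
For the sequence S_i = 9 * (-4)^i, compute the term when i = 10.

S_10 = 9 * (-4)^10 = 9 * 1048576 = 9437184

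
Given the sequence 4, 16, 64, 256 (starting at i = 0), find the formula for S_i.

Check ratios: 16 / 4 = 4.0
Common ratio r = 4.
First term a = 4.
Formula: S_i = 4 * 4^i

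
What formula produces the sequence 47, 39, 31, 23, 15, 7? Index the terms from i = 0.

Check differences: 39 - 47 = -8
31 - 39 = -8
Common difference d = -8.
First term a = 47.
Formula: S_i = 47 - 8*i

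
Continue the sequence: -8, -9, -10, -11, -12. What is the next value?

Differences: -9 - -8 = -1
This is an arithmetic sequence with common difference d = -1.
Next term = -12 + -1 = -13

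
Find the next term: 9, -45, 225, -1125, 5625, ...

Ratios: -45 / 9 = -5.0
This is a geometric sequence with common ratio r = -5.
Next term = 5625 * -5 = -28125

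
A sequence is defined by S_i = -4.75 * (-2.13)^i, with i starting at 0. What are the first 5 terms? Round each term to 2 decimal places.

This is a geometric sequence.
i=0: S_0 = -4.75 * (-2.13)^0 = -4.75
i=1: S_1 = -4.75 * (-2.13)^1 ≈ 10.12
i=2: S_2 = -4.75 * (-2.13)^2 ≈ -21.55
i=3: S_3 = -4.75 * (-2.13)^3 ≈ 45.9
i=4: S_4 = -4.75 * (-2.13)^4 ≈ -97.77
The first 5 terms are: [-4.75, 10.12, -21.55, 45.9, -97.77]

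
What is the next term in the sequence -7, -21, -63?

Ratios: -21 / -7 = 3.0
This is a geometric sequence with common ratio r = 3.
Next term = -63 * 3 = -189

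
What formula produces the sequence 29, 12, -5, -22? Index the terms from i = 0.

Check differences: 12 - 29 = -17
-5 - 12 = -17
Common difference d = -17.
First term a = 29.
Formula: S_i = 29 - 17*i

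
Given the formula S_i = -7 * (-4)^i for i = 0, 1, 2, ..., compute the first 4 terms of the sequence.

This is a geometric sequence.
i=0: S_0 = -7 * (-4)^0 = -7
i=1: S_1 = -7 * (-4)^1 = 28
i=2: S_2 = -7 * (-4)^2 = -112
i=3: S_3 = -7 * (-4)^3 = 448
The first 4 terms are: [-7, 28, -112, 448]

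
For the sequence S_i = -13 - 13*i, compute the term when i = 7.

S_7 = -13 + -13*7 = -13 + -91 = -104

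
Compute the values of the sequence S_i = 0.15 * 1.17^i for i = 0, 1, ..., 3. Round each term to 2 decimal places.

This is a geometric sequence.
i=0: S_0 = 0.15 * 1.17^0 = 0.15
i=1: S_1 = 0.15 * 1.17^1 ≈ 0.18
i=2: S_2 = 0.15 * 1.17^2 ≈ 0.21
i=3: S_3 = 0.15 * 1.17^3 ≈ 0.24
The first 4 terms are: [0.15, 0.18, 0.21, 0.24]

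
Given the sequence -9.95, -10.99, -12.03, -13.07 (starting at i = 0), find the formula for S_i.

Check differences: -10.99 - -9.95 = -1.04
-12.03 - -10.99 = -1.04
Common difference d = -1.04.
First term a = -9.95.
Formula: S_i = -9.95 - 1.04*i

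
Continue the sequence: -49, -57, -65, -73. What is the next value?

Differences: -57 - -49 = -8
This is an arithmetic sequence with common difference d = -8.
Next term = -73 + -8 = -81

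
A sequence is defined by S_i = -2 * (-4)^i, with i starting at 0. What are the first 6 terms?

This is a geometric sequence.
i=0: S_0 = -2 * (-4)^0 = -2
i=1: S_1 = -2 * (-4)^1 = 8
i=2: S_2 = -2 * (-4)^2 = -32
i=3: S_3 = -2 * (-4)^3 = 128
i=4: S_4 = -2 * (-4)^4 = -512
i=5: S_5 = -2 * (-4)^5 = 2048
The first 6 terms are: [-2, 8, -32, 128, -512, 2048]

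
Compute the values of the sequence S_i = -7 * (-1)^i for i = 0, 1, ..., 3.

This is a geometric sequence.
i=0: S_0 = -7 * (-1)^0 = -7
i=1: S_1 = -7 * (-1)^1 = 7
i=2: S_2 = -7 * (-1)^2 = -7
i=3: S_3 = -7 * (-1)^3 = 7
The first 4 terms are: [-7, 7, -7, 7]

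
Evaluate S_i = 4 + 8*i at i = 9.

S_9 = 4 + 8*9 = 4 + 72 = 76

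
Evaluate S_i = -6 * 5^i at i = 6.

S_6 = -6 * 5^6 = -6 * 15625 = -93750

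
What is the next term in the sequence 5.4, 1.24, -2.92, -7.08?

Differences: 1.24 - 5.4 = -4.16
This is an arithmetic sequence with common difference d = -4.16.
Next term = -7.08 + -4.16 = -11.24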